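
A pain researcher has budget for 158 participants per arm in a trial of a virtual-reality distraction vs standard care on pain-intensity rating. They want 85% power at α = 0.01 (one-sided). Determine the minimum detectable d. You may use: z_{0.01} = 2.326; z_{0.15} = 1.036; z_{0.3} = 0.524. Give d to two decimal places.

d_min ≈ 0.38

For two independent groups of n = 158 each: d_min = (z_{α} + z_β)·√(2/n).
z-sum = 2.326 + 1.036 = 3.362.
d_min = 3.362 × √(2/158) = 3.362 × 0.1125 = 0.378.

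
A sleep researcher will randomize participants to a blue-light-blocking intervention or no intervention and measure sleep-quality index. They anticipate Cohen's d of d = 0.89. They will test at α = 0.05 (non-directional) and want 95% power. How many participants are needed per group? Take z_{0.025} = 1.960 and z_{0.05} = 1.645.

For two independent groups with equal n: n = 2·((z_{α/2} + z_β) / d)².
z_{α/2} + z_β = 1.960 + 1.645 = 3.605.
n = 2 × (3.605 / 0.89)² = 2 × 4.051² = 2 × 16.41 = 32.8.
Round up to the next whole participant.

n = 33 per group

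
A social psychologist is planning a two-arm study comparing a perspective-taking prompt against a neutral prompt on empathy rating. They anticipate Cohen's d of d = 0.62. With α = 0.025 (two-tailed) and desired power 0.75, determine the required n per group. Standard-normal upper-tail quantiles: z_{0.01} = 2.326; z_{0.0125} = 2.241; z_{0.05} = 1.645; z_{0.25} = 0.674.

For two independent groups with equal n: n = 2·((z_{α/2} + z_β) / d)².
z_{α/2} + z_β = 2.241 + 0.674 = 2.915.
n = 2 × (2.915 / 0.62)² = 2 × 4.702² = 2 × 22.11 = 44.2.
Round up to the next whole participant.

n = 45 per group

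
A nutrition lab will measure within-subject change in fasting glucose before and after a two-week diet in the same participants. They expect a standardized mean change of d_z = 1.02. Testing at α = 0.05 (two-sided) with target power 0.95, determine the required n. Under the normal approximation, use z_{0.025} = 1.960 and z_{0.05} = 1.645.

For a paired (one-sample on differences) test: n = ((z_{α/2} + z_β) / d)².
z_{α/2} + z_β = 1.960 + 1.645 = 3.605.
n = (3.605 / 1.02)² = 3.534² = 12.49.
Round up.

n = 13 pairs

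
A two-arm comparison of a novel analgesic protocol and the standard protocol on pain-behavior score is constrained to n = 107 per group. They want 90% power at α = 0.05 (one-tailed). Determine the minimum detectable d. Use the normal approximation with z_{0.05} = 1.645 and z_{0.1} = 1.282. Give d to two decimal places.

d_min ≈ 0.40

For two independent groups of n = 107 each: d_min = (z_{α} + z_β)·√(2/n).
z-sum = 1.645 + 1.282 = 2.927.
d_min = 2.927 × √(2/107) = 2.927 × 0.1367 = 0.400.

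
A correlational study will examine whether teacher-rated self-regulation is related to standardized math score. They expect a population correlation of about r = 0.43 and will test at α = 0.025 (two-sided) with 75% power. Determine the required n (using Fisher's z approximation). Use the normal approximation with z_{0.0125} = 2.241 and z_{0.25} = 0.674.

Fisher's z: C = ½·ln((1+r)/(1−r)) = ½·ln(2.5088) = 0.4599.
n = ((z_{α/2} + z_β)/C)² + 3.
(2.241 + 0.674) / 0.4599 = 2.915 / 0.4599 = 6.338.
n = 6.338² + 3 = 40.17 + 3 = 43.2.
Round up.

n = 44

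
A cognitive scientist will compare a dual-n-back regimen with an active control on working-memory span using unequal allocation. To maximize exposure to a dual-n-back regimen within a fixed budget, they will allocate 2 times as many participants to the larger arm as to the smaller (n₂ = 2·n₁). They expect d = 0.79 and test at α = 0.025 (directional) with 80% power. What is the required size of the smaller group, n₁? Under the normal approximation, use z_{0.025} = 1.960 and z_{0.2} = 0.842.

With allocation ratio k = n₂/n₁ = 2, Var(x̄₁−x̄₂) = σ²(1/n₁ + 1/(k·n₁)) = σ²·(k+1)/(k·n₁).
So n₁ = (1 + 1/k)·((z_{α} + z_β)/d)² = 1.500 × (2.802/0.79)².
n₁ = 1.500 × 12.58 = 18.9.
Round up: n₁ = 19, giving n₂ = 2 × 19 = 38.

n₁ = 19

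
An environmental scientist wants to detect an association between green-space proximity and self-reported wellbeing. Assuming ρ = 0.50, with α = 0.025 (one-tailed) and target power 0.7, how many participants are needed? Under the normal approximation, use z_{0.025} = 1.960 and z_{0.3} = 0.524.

Fisher's z: C = ½·ln((1+r)/(1−r)) = ½·ln(3.0000) = 0.5493.
n = ((z_{α} + z_β)/C)² + 3.
(1.960 + 0.524) / 0.5493 = 2.484 / 0.5493 = 4.522.
n = 4.522² + 3 = 20.45 + 3 = 23.4.
Round up.

n = 24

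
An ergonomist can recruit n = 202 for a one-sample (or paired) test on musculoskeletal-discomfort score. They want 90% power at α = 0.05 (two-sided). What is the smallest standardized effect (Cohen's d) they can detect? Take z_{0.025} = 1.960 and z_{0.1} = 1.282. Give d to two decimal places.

For a single sample (or paired design) of n = 202: d_min = (z_{α/2} + z_β)/√n.
z-sum = 1.960 + 1.282 = 3.242.
d_min = 3.242 / √202 = 3.242 / 14.213 = 0.228.

d_min ≈ 0.23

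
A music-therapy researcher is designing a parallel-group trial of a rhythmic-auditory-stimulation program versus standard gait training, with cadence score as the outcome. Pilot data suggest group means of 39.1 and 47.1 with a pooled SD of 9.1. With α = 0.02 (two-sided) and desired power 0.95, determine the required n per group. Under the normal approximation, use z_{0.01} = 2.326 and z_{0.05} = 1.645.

Cohen's d = |M₁ − M₂| / SD_pooled = |39.1 − 47.1| / 9.1 = 8.0 / 9.1 = 0.879.
For two independent groups with equal n: n = 2·((z_{α/2} + z_β) / d)².
z_{α/2} + z_β = 2.326 + 1.645 = 3.971.
n = 2 × (3.971 / 0.879)² = 2 × 4.518² = 2 × 20.41 = 40.8.
Round up to the next whole participant.

n = 41 per group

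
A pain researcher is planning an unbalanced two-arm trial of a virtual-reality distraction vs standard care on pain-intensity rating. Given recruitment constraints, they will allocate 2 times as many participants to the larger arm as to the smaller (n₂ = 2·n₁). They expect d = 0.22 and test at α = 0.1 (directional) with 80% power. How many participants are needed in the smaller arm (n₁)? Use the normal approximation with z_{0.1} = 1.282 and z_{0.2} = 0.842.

n₁ = 140

With allocation ratio k = n₂/n₁ = 2, Var(x̄₁−x̄₂) = σ²(1/n₁ + 1/(k·n₁)) = σ²·(k+1)/(k·n₁).
So n₁ = (1 + 1/k)·((z_{α} + z_β)/d)² = 1.500 × (2.124/0.22)².
n₁ = 1.500 × 93.21 = 139.8.
Round up: n₁ = 140, giving n₂ = 2 × 140 = 280.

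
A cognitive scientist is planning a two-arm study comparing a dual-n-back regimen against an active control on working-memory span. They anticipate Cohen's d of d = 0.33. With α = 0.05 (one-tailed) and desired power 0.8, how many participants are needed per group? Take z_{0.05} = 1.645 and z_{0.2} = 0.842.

For two independent groups with equal n: n = 2·((z_{α} + z_β) / d)².
z_{α} + z_β = 1.645 + 0.842 = 2.487.
n = 2 × (2.487 / 0.33)² = 2 × 7.536² = 2 × 56.80 = 113.6.
Round up to the next whole participant.

n = 114 per group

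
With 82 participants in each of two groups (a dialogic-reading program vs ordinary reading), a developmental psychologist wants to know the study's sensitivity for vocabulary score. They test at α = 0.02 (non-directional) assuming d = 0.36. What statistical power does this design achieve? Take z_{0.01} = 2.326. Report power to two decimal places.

power ≈ 0.49

For two equal groups, power = Φ(d·√(n/2) − z_{α/2}).
d·√(n/2) = 0.36 × √(82/2) = 0.36 × 6.403 = 2.305.
z_β = 2.305 − 2.326 = -0.021.
Power = Φ(-0.021) = 0.492.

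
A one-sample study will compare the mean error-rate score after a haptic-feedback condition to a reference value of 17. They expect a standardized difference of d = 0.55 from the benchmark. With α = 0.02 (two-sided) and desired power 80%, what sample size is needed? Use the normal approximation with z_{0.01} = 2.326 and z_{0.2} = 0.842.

n = 34

For a one-sample test: n = ((z_{α/2} + z_β) / d)².
z_{α/2} + z_β = 2.326 + 0.842 = 3.168.
n = (3.168 / 0.55)² = 5.760² = 33.18.
Round up.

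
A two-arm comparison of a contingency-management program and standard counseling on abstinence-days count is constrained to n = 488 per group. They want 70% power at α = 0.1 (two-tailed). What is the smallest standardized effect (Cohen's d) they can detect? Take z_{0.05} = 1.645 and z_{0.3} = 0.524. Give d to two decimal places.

d_min ≈ 0.14

For two independent groups of n = 488 each: d_min = (z_{α/2} + z_β)·√(2/n).
z-sum = 1.645 + 0.524 = 2.169.
d_min = 2.169 × √(2/488) = 2.169 × 0.0640 = 0.139.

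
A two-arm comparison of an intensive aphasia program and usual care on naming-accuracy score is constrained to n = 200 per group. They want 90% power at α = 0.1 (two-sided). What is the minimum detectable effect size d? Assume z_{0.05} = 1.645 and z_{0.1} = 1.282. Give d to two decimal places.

For two independent groups of n = 200 each: d_min = (z_{α/2} + z_β)·√(2/n).
z-sum = 1.645 + 1.282 = 2.927.
d_min = 2.927 × √(2/200) = 2.927 × 0.1000 = 0.293.

d_min ≈ 0.29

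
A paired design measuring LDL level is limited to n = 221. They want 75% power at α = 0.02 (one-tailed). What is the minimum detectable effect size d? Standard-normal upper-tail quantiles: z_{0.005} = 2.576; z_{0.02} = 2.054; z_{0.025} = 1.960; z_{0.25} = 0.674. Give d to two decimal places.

d_min ≈ 0.18

For a single sample (or paired design) of n = 221: d_min = (z_{α} + z_β)/√n.
z-sum = 2.054 + 0.674 = 2.728.
d_min = 2.728 / √221 = 2.728 / 14.866 = 0.184.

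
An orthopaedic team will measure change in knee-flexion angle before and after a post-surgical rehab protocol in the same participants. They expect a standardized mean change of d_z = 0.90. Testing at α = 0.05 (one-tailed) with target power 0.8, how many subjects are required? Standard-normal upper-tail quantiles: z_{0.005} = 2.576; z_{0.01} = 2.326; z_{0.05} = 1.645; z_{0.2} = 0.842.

For a paired (one-sample on differences) test: n = ((z_{α} + z_β) / d)².
z_{α} + z_β = 1.645 + 0.842 = 2.487.
n = (2.487 / 0.90)² = 2.763² = 7.64.
Round up.

n = 8 pairs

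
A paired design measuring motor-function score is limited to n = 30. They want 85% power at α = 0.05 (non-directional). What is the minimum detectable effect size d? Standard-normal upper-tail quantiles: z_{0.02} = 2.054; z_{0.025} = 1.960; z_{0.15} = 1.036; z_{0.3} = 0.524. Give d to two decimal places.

d_min ≈ 0.55

For a single sample (or paired design) of n = 30: d_min = (z_{α/2} + z_β)/√n.
z-sum = 1.960 + 1.036 = 2.996.
d_min = 2.996 / √30 = 2.996 / 5.477 = 0.547.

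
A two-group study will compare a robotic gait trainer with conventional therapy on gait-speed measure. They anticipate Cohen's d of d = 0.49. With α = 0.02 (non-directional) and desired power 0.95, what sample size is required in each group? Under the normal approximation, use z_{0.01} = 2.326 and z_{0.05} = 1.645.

n = 132 per group

For two independent groups with equal n: n = 2·((z_{α/2} + z_β) / d)².
z_{α/2} + z_β = 2.326 + 1.645 = 3.971.
n = 2 × (3.971 / 0.49)² = 2 × 8.104² = 2 × 65.68 = 131.4.
Round up to the next whole participant.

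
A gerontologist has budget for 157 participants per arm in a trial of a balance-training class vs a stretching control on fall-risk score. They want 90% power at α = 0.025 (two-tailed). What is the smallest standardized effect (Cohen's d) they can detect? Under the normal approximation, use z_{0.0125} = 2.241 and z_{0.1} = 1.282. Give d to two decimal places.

d_min ≈ 0.40

For two independent groups of n = 157 each: d_min = (z_{α/2} + z_β)·√(2/n).
z-sum = 2.241 + 1.282 = 3.523.
d_min = 3.523 × √(2/157) = 3.523 × 0.1129 = 0.398.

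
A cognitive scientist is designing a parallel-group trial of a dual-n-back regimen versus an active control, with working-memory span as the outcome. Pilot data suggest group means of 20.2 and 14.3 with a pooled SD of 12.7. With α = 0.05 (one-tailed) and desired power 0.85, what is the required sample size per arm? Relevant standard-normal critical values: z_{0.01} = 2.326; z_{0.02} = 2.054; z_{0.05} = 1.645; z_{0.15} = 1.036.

Cohen's d = |M₁ − M₂| / SD_pooled = |20.2 − 14.3| / 12.7 = 5.9 / 12.7 = 0.465.
For two independent groups with equal n: n = 2·((z_{α} + z_β) / d)².
z_{α} + z_β = 1.645 + 1.036 = 2.681.
n = 2 × (2.681 / 0.465)² = 2 × 5.766² = 2 × 33.24 = 66.5.
Round up to the next whole participant.

n = 67 per group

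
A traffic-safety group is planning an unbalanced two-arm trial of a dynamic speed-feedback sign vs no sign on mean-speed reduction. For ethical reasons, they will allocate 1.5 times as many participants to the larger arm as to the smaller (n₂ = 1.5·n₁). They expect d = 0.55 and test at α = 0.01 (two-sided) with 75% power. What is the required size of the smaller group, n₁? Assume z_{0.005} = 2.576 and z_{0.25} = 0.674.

n₁ = 59

With allocation ratio k = n₂/n₁ = 1.5, Var(x̄₁−x̄₂) = σ²(1/n₁ + 1/(k·n₁)) = σ²·(k+1)/(k·n₁).
So n₁ = (1 + 1/k)·((z_{α/2} + z_β)/d)² = 1.667 × (3.250/0.55)².
n₁ = 1.667 × 34.92 = 58.2.
Round up: n₁ = 59, giving n₂ = ⌈1.5 × 59⌉ = ⌈88.5⌉ = 89.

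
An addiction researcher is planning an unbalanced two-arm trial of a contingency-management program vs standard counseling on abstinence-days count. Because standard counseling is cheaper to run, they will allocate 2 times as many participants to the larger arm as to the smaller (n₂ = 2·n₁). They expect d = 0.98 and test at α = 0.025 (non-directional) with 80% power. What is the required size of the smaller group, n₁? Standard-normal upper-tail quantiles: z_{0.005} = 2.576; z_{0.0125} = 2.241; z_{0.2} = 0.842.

n₁ = 15

With allocation ratio k = n₂/n₁ = 2, Var(x̄₁−x̄₂) = σ²(1/n₁ + 1/(k·n₁)) = σ²·(k+1)/(k·n₁).
So n₁ = (1 + 1/k)·((z_{α/2} + z_β)/d)² = 1.500 × (3.083/0.98)².
n₁ = 1.500 × 9.90 = 14.8.
Round up: n₁ = 15, giving n₂ = 2 × 15 = 30.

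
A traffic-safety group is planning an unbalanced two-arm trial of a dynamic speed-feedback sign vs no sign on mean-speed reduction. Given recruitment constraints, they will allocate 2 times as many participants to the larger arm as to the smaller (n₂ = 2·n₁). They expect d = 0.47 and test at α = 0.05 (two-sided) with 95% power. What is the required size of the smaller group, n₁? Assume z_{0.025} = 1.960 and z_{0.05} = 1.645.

n₁ = 89

With allocation ratio k = n₂/n₁ = 2, Var(x̄₁−x̄₂) = σ²(1/n₁ + 1/(k·n₁)) = σ²·(k+1)/(k·n₁).
So n₁ = (1 + 1/k)·((z_{α/2} + z_β)/d)² = 1.500 × (3.605/0.47)².
n₁ = 1.500 × 58.83 = 88.2.
Round up: n₁ = 89, giving n₂ = 2 × 89 = 178.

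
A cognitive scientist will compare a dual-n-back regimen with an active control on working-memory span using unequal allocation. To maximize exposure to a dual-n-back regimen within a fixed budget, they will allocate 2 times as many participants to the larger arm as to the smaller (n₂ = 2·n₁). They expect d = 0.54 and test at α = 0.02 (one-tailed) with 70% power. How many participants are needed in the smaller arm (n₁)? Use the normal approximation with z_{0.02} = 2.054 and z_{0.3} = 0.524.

With allocation ratio k = n₂/n₁ = 2, Var(x̄₁−x̄₂) = σ²(1/n₁ + 1/(k·n₁)) = σ²·(k+1)/(k·n₁).
So n₁ = (1 + 1/k)·((z_{α} + z_β)/d)² = 1.500 × (2.578/0.54)².
n₁ = 1.500 × 22.79 = 34.2.
Round up: n₁ = 35, giving n₂ = 2 × 35 = 70.

n₁ = 35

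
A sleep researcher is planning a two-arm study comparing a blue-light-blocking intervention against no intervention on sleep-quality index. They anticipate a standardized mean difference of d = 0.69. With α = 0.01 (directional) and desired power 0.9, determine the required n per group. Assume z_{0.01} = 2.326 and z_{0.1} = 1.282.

n = 55 per group

For two independent groups with equal n: n = 2·((z_{α} + z_β) / d)².
z_{α} + z_β = 2.326 + 1.282 = 3.608.
n = 2 × (3.608 / 0.69)² = 2 × 5.229² = 2 × 27.34 = 54.7.
Round up to the next whole participant.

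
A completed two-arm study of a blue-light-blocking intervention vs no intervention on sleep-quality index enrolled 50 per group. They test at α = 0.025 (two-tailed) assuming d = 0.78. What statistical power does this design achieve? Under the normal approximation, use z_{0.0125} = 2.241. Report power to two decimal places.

power ≈ 0.95

For two equal groups, power = Φ(d·√(n/2) − z_{α/2}).
d·√(n/2) = 0.78 × √(50/2) = 0.78 × 5.000 = 3.900.
z_β = 3.900 − 2.241 = 1.659.
Power = Φ(1.659) = 0.951.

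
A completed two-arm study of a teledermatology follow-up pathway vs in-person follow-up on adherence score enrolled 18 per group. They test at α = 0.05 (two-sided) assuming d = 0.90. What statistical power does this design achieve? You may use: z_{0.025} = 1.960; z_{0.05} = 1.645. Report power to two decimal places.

For two equal groups, power = Φ(d·√(n/2) − z_{α/2}).
d·√(n/2) = 0.90 × √(18/2) = 0.90 × 3.000 = 2.700.
z_β = 2.700 − 1.960 = 0.740.
Power = Φ(0.740) = 0.770.

power ≈ 0.77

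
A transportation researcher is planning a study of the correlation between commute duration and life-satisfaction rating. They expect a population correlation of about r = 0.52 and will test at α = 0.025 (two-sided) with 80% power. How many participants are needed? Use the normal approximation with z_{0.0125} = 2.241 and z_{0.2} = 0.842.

Fisher's z: C = ½·ln((1+r)/(1−r)) = ½·ln(3.1667) = 0.5763.
n = ((z_{α/2} + z_β)/C)² + 3.
(2.241 + 0.842) / 0.5763 = 3.083 / 0.5763 = 5.350.
n = 5.350² + 3 = 28.62 + 3 = 31.6.
Round up.

n = 32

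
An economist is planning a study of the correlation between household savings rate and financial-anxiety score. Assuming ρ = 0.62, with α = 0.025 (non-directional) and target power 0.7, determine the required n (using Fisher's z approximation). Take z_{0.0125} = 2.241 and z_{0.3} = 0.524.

Fisher's z: C = ½·ln((1+r)/(1−r)) = ½·ln(4.2632) = 0.7250.
n = ((z_{α/2} + z_β)/C)² + 3.
(2.241 + 0.524) / 0.7250 = 2.765 / 0.7250 = 3.814.
n = 3.814² + 3 = 14.55 + 3 = 17.5.
Round up.

n = 18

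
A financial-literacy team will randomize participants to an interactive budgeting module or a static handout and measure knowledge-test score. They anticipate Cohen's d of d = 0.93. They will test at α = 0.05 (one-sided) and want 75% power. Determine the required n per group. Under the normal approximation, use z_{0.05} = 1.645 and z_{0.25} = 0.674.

n = 13 per group

For two independent groups with equal n: n = 2·((z_{α} + z_β) / d)².
z_{α} + z_β = 1.645 + 0.674 = 2.319.
n = 2 × (2.319 / 0.93)² = 2 × 2.494² = 2 × 6.22 = 12.4.
Round up to the next whole participant.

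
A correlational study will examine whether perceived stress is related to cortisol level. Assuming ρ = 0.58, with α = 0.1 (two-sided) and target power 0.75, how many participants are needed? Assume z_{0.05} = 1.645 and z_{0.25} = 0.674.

n = 16

Fisher's z: C = ½·ln((1+r)/(1−r)) = ½·ln(3.7619) = 0.6625.
n = ((z_{α/2} + z_β)/C)² + 3.
(1.645 + 0.674) / 0.6625 = 2.319 / 0.6625 = 3.500.
n = 3.500² + 3 = 12.25 + 3 = 15.3.
Round up.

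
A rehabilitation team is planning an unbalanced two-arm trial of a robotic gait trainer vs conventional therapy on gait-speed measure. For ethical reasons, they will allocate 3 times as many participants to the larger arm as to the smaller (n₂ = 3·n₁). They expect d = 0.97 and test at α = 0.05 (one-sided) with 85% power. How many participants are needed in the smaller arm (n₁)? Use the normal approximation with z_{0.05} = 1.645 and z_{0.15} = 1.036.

With allocation ratio k = n₂/n₁ = 3, Var(x̄₁−x̄₂) = σ²(1/n₁ + 1/(k·n₁)) = σ²·(k+1)/(k·n₁).
So n₁ = (1 + 1/k)·((z_{α} + z_β)/d)² = 1.333 × (2.681/0.97)².
n₁ = 1.333 × 7.64 = 10.2.
Round up: n₁ = 11, giving n₂ = 3 × 11 = 33.

n₁ = 11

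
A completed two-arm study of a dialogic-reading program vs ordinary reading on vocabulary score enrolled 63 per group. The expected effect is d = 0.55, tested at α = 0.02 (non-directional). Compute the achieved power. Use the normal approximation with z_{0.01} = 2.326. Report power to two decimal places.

For two equal groups, power = Φ(d·√(n/2) − z_{α/2}).
d·√(n/2) = 0.55 × √(63/2) = 0.55 × 5.612 = 3.087.
z_β = 3.087 − 2.326 = 0.761.
Power = Φ(0.761) = 0.777.

power ≈ 0.78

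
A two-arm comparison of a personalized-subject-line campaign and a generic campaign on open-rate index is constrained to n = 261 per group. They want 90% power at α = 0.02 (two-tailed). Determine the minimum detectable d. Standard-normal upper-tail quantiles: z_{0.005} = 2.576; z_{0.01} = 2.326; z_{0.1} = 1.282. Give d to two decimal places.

d_min ≈ 0.32

For two independent groups of n = 261 each: d_min = (z_{α/2} + z_β)·√(2/n).
z-sum = 2.326 + 1.282 = 3.608.
d_min = 3.608 × √(2/261) = 3.608 × 0.0875 = 0.316.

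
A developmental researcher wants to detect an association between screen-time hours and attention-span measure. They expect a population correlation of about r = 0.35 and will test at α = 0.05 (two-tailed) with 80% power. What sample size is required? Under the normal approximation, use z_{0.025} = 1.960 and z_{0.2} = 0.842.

n = 62

Fisher's z: C = ½·ln((1+r)/(1−r)) = ½·ln(2.0769) = 0.3654.
n = ((z_{α/2} + z_β)/C)² + 3.
(1.960 + 0.842) / 0.3654 = 2.802 / 0.3654 = 7.668.
n = 7.668² + 3 = 58.80 + 3 = 61.8.
Round up.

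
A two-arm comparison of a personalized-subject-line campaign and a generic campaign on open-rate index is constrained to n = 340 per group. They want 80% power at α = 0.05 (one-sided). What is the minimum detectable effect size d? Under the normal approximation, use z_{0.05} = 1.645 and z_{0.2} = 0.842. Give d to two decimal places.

d_min ≈ 0.19

For two independent groups of n = 340 each: d_min = (z_{α} + z_β)·√(2/n).
z-sum = 1.645 + 0.842 = 2.487.
d_min = 2.487 × √(2/340) = 2.487 × 0.0767 = 0.191.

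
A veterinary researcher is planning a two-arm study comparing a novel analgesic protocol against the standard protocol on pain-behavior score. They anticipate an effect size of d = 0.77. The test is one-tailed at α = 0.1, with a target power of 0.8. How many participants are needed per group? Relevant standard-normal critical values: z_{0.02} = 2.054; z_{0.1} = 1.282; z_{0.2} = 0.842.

For two independent groups with equal n: n = 2·((z_{α} + z_β) / d)².
z_{α} + z_β = 1.282 + 0.842 = 2.124.
n = 2 × (2.124 / 0.77)² = 2 × 2.758² = 2 × 7.61 = 15.2.
Round up to the next whole participant.

n = 16 per group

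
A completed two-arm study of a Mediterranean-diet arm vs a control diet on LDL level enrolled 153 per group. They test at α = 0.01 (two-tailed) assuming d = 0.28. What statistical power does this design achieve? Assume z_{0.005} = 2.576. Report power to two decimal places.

power ≈ 0.45

For two equal groups, power = Φ(d·√(n/2) − z_{α/2}).
d·√(n/2) = 0.28 × √(153/2) = 0.28 × 8.746 = 2.449.
z_β = 2.449 − 2.576 = -0.127.
Power = Φ(-0.127) = 0.449.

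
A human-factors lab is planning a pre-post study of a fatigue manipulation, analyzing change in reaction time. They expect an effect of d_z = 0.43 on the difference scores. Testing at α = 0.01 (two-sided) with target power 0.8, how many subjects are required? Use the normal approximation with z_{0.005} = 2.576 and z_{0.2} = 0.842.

For a paired (one-sample on differences) test: n = ((z_{α/2} + z_β) / d)².
z_{α/2} + z_β = 2.576 + 0.842 = 3.418.
n = (3.418 / 0.43)² = 7.949² = 63.18.
Round up.

n = 64 pairs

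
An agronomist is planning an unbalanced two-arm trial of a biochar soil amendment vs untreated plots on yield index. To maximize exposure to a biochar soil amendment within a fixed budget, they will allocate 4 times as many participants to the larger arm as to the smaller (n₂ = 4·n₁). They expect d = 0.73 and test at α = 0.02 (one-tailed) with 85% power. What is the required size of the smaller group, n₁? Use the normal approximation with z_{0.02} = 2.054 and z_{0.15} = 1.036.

With allocation ratio k = n₂/n₁ = 4, Var(x̄₁−x̄₂) = σ²(1/n₁ + 1/(k·n₁)) = σ²·(k+1)/(k·n₁).
So n₁ = (1 + 1/k)·((z_{α} + z_β)/d)² = 1.250 × (3.090/0.73)².
n₁ = 1.250 × 17.92 = 22.4.
Round up: n₁ = 23, giving n₂ = 4 × 23 = 92.

n₁ = 23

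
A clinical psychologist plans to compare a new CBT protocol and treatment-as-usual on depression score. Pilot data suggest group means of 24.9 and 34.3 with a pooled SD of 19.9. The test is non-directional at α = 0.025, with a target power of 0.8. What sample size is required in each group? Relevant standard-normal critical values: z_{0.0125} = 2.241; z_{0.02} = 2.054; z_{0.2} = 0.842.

Cohen's d = |M₁ − M₂| / SD_pooled = |24.9 − 34.3| / 19.9 = 9.4 / 19.9 = 0.472.
For two independent groups with equal n: n = 2·((z_{α/2} + z_β) / d)².
z_{α/2} + z_β = 2.241 + 0.842 = 3.083.
n = 2 × (3.083 / 0.472)² = 2 × 6.532² = 2 × 42.66 = 85.3.
Round up to the next whole participant.

n = 86 per group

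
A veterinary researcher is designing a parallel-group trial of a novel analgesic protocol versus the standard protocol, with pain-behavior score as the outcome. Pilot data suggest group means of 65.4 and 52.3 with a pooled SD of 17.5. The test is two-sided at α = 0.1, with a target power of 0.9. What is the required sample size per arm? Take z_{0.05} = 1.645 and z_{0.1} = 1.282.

n = 31 per group

Cohen's d = |M₁ − M₂| / SD_pooled = |65.4 − 52.3| / 17.5 = 13.1 / 17.5 = 0.749.
For two independent groups with equal n: n = 2·((z_{α/2} + z_β) / d)².
z_{α/2} + z_β = 1.645 + 1.282 = 2.927.
n = 2 × (2.927 / 0.749)² = 2 × 3.908² = 2 × 15.27 = 30.5.
Round up to the next whole participant.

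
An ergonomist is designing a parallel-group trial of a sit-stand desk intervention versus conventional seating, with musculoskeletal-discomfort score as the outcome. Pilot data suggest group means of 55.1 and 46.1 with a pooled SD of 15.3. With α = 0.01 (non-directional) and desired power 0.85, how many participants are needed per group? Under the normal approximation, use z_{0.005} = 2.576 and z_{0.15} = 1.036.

n = 76 per group

Cohen's d = |M₁ − M₂| / SD_pooled = |55.1 − 46.1| / 15.3 = 9.0 / 15.3 = 0.588.
For two independent groups with equal n: n = 2·((z_{α/2} + z_β) / d)².
z_{α/2} + z_β = 2.576 + 1.036 = 3.612.
n = 2 × (3.612 / 0.588)² = 2 × 6.143² = 2 × 37.73 = 75.5.
Round up to the next whole participant.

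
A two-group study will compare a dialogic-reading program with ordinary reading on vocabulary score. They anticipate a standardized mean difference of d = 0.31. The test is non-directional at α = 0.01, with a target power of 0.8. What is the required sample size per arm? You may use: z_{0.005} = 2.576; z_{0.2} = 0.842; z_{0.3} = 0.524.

For two independent groups with equal n: n = 2·((z_{α/2} + z_β) / d)².
z_{α/2} + z_β = 2.576 + 0.842 = 3.418.
n = 2 × (3.418 / 0.31)² = 2 × 11.026² = 2 × 121.57 = 243.1.
Round up to the next whole participant.

n = 244 per group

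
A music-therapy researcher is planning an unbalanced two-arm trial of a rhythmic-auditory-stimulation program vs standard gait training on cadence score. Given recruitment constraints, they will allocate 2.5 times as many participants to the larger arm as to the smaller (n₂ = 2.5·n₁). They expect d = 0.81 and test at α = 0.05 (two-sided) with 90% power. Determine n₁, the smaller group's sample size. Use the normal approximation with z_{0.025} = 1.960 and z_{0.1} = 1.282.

n₁ = 23

With allocation ratio k = n₂/n₁ = 2.5, Var(x̄₁−x̄₂) = σ²(1/n₁ + 1/(k·n₁)) = σ²·(k+1)/(k·n₁).
So n₁ = (1 + 1/k)·((z_{α/2} + z_β)/d)² = 1.400 × (3.242/0.81)².
n₁ = 1.400 × 16.02 = 22.4.
Round up: n₁ = 23, giving n₂ = ⌈2.5 × 23⌉ = ⌈57.5⌉ = 58.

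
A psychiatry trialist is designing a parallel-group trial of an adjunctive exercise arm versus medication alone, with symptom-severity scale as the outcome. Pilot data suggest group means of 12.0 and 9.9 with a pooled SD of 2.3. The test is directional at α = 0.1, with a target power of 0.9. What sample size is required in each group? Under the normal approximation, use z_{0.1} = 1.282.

n = 16 per group

Cohen's d = |M₁ − M₂| / SD_pooled = |12.0 − 9.9| / 2.3 = 2.1 / 2.3 = 0.913.
For two independent groups with equal n: n = 2·((z_{α} + z_β) / d)².
z_{α} + z_β = 1.282 + 1.282 = 2.564.
n = 2 × (2.564 / 0.913)² = 2 × 2.808² = 2 × 7.89 = 15.8.
Round up to the next whole participant.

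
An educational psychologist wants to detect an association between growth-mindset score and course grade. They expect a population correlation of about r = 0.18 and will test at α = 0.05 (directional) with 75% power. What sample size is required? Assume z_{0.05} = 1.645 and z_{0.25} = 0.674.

Fisher's z: C = ½·ln((1+r)/(1−r)) = ½·ln(1.4390) = 0.1820.
n = ((z_{α} + z_β)/C)² + 3.
(1.645 + 0.674) / 0.1820 = 2.319 / 0.1820 = 12.742.
n = 12.742² + 3 = 162.35 + 3 = 165.4.
Round up.

n = 166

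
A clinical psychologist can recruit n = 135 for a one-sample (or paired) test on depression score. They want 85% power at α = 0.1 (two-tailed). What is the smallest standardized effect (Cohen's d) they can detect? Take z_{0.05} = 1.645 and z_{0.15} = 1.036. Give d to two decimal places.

For a single sample (or paired design) of n = 135: d_min = (z_{α/2} + z_β)/√n.
z-sum = 1.645 + 1.036 = 2.681.
d_min = 2.681 / √135 = 2.681 / 11.619 = 0.231.

d_min ≈ 0.23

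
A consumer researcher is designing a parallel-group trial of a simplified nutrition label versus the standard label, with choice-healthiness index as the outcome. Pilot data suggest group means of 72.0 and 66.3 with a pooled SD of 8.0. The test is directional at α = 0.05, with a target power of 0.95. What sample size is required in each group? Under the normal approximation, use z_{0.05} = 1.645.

Cohen's d = |M₁ − M₂| / SD_pooled = |72.0 − 66.3| / 8.0 = 5.7 / 8.0 = 0.713.
For two independent groups with equal n: n = 2·((z_{α} + z_β) / d)².
z_{α} + z_β = 1.645 + 1.645 = 3.290.
n = 2 × (3.290 / 0.713)² = 2 × 4.614² = 2 × 21.29 = 42.6.
Round up to the next whole participant.

n = 43 per group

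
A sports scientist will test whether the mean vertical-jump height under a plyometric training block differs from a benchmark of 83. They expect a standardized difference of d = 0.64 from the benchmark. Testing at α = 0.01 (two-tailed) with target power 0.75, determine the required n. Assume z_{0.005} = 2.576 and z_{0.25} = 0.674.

For a one-sample test: n = ((z_{α/2} + z_β) / d)².
z_{α/2} + z_β = 2.576 + 0.674 = 3.250.
n = (3.250 / 0.64)² = 5.078² = 25.79.
Round up.

n = 26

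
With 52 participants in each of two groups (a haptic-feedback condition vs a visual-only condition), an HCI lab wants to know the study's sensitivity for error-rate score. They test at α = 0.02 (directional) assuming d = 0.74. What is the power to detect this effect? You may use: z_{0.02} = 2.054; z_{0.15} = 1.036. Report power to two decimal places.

For two equal groups, power = Φ(d·√(n/2) − z_{α}).
d·√(n/2) = 0.74 × √(52/2) = 0.74 × 5.099 = 3.773.
z_β = 3.773 − 2.054 = 1.719.
Power = Φ(1.719) = 0.957.

power ≈ 0.96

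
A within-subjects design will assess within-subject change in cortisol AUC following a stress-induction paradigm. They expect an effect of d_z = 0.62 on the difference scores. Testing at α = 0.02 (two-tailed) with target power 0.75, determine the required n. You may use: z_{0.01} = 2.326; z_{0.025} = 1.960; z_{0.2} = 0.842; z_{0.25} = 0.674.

For a paired (one-sample on differences) test: n = ((z_{α/2} + z_β) / d)².
z_{α/2} + z_β = 2.326 + 0.674 = 3.000.
n = (3.000 / 0.62)² = 4.839² = 23.41.
Round up.

n = 24 pairs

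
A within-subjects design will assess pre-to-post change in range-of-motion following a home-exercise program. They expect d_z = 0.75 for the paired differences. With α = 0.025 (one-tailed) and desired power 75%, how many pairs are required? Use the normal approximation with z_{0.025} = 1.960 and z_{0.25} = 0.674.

n = 13 pairs

For a paired (one-sample on differences) test: n = ((z_{α} + z_β) / d)².
z_{α} + z_β = 1.960 + 0.674 = 2.634.
n = (2.634 / 0.75)² = 3.512² = 12.33.
Round up.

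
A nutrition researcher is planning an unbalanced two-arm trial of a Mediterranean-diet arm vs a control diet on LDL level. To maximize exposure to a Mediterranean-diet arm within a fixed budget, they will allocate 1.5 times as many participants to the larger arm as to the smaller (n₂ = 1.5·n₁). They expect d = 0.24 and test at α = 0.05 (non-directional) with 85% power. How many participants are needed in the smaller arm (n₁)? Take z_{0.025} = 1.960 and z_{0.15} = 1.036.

With allocation ratio k = n₂/n₁ = 1.5, Var(x̄₁−x̄₂) = σ²(1/n₁ + 1/(k·n₁)) = σ²·(k+1)/(k·n₁).
So n₁ = (1 + 1/k)·((z_{α/2} + z_β)/d)² = 1.667 × (2.996/0.24)².
n₁ = 1.667 × 155.83 = 259.7.
Round up: n₁ = 260, giving n₂ = 1.5 × 260 = 390.

n₁ = 260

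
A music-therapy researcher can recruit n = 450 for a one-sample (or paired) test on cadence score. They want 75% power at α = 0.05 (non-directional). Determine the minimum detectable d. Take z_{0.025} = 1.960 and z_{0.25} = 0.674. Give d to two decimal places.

For a single sample (or paired design) of n = 450: d_min = (z_{α/2} + z_β)/√n.
z-sum = 1.960 + 0.674 = 2.634.
d_min = 2.634 / √450 = 2.634 / 21.213 = 0.124.

d_min ≈ 0.12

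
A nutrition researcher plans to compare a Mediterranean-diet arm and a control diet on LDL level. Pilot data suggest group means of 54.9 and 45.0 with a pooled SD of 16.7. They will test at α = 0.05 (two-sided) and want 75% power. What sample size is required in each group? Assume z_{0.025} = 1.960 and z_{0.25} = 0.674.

n = 40 per group

Cohen's d = |M₁ − M₂| / SD_pooled = |54.9 − 45.0| / 16.7 = 9.9 / 16.7 = 0.593.
For two independent groups with equal n: n = 2·((z_{α/2} + z_β) / d)².
z_{α/2} + z_β = 1.960 + 0.674 = 2.634.
n = 2 × (2.634 / 0.593)² = 2 × 4.442² = 2 × 19.73 = 39.5.
Round up to the next whole participant.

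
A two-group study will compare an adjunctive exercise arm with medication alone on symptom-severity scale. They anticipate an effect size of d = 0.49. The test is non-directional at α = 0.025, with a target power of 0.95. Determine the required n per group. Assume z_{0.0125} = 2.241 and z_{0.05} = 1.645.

n = 126 per group

For two independent groups with equal n: n = 2·((z_{α/2} + z_β) / d)².
z_{α/2} + z_β = 2.241 + 1.645 = 3.886.
n = 2 × (3.886 / 0.49)² = 2 × 7.931² = 2 × 62.89 = 125.8.
Round up to the next whole participant.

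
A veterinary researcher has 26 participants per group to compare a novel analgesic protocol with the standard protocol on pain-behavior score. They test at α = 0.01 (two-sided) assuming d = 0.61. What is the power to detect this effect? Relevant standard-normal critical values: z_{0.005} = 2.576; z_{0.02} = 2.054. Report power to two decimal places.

power ≈ 0.35

For two equal groups, power = Φ(d·√(n/2) − z_{α/2}).
d·√(n/2) = 0.61 × √(26/2) = 0.61 × 3.606 = 2.199.
z_β = 2.199 − 2.576 = -0.377.
Power = Φ(-0.377) = 0.353.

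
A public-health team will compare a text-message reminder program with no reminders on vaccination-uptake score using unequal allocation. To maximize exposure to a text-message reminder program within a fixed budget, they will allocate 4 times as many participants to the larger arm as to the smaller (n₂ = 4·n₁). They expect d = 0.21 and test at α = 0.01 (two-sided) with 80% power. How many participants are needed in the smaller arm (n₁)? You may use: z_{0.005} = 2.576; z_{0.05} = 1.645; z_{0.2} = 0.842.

n₁ = 332

With allocation ratio k = n₂/n₁ = 4, Var(x̄₁−x̄₂) = σ²(1/n₁ + 1/(k·n₁)) = σ²·(k+1)/(k·n₁).
So n₁ = (1 + 1/k)·((z_{α/2} + z_β)/d)² = 1.250 × (3.418/0.21)².
n₁ = 1.250 × 264.91 = 331.1.
Round up: n₁ = 332, giving n₂ = 4 × 332 = 1328.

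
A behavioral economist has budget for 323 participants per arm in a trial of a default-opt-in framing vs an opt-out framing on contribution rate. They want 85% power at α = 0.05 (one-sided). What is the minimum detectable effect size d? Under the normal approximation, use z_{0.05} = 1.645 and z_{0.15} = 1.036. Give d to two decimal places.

For two independent groups of n = 323 each: d_min = (z_{α} + z_β)·√(2/n).
z-sum = 1.645 + 1.036 = 2.681.
d_min = 2.681 × √(2/323) = 2.681 × 0.0787 = 0.211.

d_min ≈ 0.21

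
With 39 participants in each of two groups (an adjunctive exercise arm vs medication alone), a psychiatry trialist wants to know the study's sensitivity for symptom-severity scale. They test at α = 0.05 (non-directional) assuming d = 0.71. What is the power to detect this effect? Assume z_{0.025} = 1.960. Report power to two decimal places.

power ≈ 0.88

For two equal groups, power = Φ(d·√(n/2) − z_{α/2}).
d·√(n/2) = 0.71 × √(39/2) = 0.71 × 4.416 = 3.135.
z_β = 3.135 − 1.960 = 1.175.
Power = Φ(1.175) = 0.880.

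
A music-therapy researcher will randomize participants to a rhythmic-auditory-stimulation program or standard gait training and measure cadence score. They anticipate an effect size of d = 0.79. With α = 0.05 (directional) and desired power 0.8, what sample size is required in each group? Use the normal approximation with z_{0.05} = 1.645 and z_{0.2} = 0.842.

n = 20 per group

For two independent groups with equal n: n = 2·((z_{α} + z_β) / d)².
z_{α} + z_β = 1.645 + 0.842 = 2.487.
n = 2 × (2.487 / 0.79)² = 2 × 3.148² = 2 × 9.91 = 19.8.
Round up to the next whole participant.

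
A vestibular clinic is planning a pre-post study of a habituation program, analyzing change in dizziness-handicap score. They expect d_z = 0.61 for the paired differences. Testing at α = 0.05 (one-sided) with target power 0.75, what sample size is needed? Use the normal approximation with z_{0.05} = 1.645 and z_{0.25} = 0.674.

n = 15 pairs

For a paired (one-sample on differences) test: n = ((z_{α} + z_β) / d)².
z_{α} + z_β = 1.645 + 0.674 = 2.319.
n = (2.319 / 0.61)² = 3.802² = 14.45.
Round up.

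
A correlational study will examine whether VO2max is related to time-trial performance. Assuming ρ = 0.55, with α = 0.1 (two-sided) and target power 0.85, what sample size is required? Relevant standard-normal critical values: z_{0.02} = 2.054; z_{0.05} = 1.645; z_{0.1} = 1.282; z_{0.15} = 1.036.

Fisher's z: C = ½·ln((1+r)/(1−r)) = ½·ln(3.4444) = 0.6184.
n = ((z_{α/2} + z_β)/C)² + 3.
(1.645 + 1.036) / 0.6184 = 2.681 / 0.6184 = 4.335.
n = 4.335² + 3 = 18.80 + 3 = 21.8.
Round up.

n = 22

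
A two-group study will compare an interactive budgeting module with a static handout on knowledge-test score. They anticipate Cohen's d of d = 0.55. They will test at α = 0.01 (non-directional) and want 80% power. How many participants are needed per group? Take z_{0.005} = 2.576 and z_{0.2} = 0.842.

n = 78 per group

For two independent groups with equal n: n = 2·((z_{α/2} + z_β) / d)².
z_{α/2} + z_β = 2.576 + 0.842 = 3.418.
n = 2 × (3.418 / 0.55)² = 2 × 6.215² = 2 × 38.62 = 77.2.
Round up to the next whole participant.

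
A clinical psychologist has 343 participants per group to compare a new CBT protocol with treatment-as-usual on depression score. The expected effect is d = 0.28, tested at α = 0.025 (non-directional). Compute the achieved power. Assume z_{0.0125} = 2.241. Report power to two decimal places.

power ≈ 0.92

For two equal groups, power = Φ(d·√(n/2) − z_{α/2}).
d·√(n/2) = 0.28 × √(343/2) = 0.28 × 13.096 = 3.667.
z_β = 3.667 − 2.241 = 1.426.
Power = Φ(1.426) = 0.923.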